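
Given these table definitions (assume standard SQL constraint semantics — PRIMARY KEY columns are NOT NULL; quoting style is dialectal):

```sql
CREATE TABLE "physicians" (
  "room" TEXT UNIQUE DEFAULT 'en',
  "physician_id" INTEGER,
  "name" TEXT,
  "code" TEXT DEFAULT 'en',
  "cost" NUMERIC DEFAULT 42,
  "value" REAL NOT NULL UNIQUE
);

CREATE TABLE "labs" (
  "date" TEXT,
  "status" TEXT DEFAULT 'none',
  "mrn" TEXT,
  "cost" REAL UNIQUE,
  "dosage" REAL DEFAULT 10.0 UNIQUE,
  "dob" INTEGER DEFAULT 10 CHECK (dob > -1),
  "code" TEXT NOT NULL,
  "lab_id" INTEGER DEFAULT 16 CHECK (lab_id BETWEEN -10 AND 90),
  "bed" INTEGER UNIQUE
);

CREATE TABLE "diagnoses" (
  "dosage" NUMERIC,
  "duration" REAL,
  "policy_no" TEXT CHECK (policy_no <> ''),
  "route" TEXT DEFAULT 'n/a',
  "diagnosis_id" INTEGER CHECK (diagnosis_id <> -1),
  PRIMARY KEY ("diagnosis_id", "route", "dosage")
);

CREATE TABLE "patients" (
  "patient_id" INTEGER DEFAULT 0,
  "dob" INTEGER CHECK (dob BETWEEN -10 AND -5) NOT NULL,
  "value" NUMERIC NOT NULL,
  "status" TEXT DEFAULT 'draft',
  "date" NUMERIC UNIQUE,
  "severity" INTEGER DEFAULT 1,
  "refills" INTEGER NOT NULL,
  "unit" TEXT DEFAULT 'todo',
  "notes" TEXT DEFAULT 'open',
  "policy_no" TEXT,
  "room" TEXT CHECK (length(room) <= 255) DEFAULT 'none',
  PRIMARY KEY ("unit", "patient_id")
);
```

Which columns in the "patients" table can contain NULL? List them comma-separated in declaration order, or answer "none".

- patient_id: part of the PRIMARY KEY, which implies NOT NULL → not nullable.
- dob: declared NOT NULL → not nullable.
- value: declared NOT NULL → not nullable.
- status: DEFAULT only fills an omitted column; an explicit NULL is still allowed → nullable.
- date: UNIQUE does not imply NOT NULL → nullable.
- severity: DEFAULT only fills an omitted column; an explicit NULL is still allowed → nullable.
- refills: declared NOT NULL → not nullable.
- unit: part of the PRIMARY KEY, which implies NOT NULL → not nullable.
- notes: DEFAULT only fills an omitted column; an explicit NULL is still allowed → nullable.
- policy_no: no NOT NULL constraint applies → nullable.
- room: CHECK does not forbid NULL (a CHECK constraint passes when its expression is NULL) → nullable.

status, date, severity, notes, policy_no, room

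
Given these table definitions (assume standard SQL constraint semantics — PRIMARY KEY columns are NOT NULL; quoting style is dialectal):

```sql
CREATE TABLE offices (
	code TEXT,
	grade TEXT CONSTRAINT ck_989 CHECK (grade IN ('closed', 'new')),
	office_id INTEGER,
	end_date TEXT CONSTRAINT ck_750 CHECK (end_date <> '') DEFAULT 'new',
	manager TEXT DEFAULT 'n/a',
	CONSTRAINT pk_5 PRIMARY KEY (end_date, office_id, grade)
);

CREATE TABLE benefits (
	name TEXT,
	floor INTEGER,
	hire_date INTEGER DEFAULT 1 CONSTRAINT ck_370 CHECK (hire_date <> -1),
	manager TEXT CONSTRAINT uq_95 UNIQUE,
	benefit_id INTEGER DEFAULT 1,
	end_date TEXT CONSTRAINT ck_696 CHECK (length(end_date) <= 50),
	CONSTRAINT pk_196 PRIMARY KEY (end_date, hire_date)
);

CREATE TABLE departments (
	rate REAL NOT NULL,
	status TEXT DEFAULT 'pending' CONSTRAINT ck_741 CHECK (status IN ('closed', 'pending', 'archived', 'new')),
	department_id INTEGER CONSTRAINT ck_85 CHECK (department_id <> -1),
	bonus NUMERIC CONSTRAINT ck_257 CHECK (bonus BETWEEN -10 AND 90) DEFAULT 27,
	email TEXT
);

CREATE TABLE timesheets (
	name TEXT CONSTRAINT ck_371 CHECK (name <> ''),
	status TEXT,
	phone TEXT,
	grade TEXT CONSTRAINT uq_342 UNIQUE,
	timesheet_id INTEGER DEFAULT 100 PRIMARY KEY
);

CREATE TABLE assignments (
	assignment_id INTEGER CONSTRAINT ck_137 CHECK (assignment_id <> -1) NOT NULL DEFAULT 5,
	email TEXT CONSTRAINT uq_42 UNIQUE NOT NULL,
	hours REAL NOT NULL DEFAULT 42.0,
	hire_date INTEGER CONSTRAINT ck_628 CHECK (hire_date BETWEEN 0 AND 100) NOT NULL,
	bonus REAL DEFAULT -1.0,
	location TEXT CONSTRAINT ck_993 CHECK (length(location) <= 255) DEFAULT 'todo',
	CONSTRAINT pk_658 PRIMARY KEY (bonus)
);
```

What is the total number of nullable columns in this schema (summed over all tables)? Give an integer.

offices: 2 nullable (code, manager — PK (end_date, office_id, grade) and explicit NOT NULL columns excluded).
benefits: 4 nullable (name, floor, manager, benefit_id — PK (end_date, hire_date) and explicit NOT NULL columns excluded).
departments: 4 nullable (status, department_id, bonus, email — PK none and explicit NOT NULL columns excluded).
timesheets: 4 nullable (name, status, phone, grade — PK (timesheet_id) and explicit NOT NULL columns excluded).
assignments: 1 nullable (location — PK (bonus) and explicit NOT NULL columns excluded).
Total: 2 + 4 + 4 + 4 + 1 = 15.

15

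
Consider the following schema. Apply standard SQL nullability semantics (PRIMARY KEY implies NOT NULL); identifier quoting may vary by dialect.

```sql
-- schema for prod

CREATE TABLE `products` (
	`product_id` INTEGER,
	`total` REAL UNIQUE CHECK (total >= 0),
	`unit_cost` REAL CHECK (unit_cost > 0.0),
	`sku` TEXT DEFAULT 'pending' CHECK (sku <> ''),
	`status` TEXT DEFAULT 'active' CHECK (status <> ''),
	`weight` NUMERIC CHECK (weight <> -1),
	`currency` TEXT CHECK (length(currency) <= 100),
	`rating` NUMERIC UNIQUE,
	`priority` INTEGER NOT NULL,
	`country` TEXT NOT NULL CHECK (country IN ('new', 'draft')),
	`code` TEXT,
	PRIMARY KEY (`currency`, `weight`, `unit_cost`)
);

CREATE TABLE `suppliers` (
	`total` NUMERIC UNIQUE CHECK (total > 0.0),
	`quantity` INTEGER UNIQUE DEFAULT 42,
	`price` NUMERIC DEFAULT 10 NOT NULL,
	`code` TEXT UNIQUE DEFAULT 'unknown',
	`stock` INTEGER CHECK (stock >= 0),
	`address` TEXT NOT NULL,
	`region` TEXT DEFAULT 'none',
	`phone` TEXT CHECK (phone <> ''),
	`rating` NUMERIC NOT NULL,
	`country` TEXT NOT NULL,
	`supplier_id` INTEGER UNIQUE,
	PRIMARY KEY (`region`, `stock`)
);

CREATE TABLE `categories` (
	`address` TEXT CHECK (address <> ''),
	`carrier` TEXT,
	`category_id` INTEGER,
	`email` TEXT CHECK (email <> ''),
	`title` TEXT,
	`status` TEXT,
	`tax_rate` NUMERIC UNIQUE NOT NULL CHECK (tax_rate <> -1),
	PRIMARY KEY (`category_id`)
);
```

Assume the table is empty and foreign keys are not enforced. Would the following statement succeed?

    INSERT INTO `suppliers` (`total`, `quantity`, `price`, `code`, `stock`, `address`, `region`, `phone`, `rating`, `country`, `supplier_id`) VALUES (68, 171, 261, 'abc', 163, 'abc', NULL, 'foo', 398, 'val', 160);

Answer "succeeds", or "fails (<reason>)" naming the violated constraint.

region is explicitly set to NULL, but region is part of the PRIMARY KEY (implied NOT NULL).

fails (NOT NULL on region)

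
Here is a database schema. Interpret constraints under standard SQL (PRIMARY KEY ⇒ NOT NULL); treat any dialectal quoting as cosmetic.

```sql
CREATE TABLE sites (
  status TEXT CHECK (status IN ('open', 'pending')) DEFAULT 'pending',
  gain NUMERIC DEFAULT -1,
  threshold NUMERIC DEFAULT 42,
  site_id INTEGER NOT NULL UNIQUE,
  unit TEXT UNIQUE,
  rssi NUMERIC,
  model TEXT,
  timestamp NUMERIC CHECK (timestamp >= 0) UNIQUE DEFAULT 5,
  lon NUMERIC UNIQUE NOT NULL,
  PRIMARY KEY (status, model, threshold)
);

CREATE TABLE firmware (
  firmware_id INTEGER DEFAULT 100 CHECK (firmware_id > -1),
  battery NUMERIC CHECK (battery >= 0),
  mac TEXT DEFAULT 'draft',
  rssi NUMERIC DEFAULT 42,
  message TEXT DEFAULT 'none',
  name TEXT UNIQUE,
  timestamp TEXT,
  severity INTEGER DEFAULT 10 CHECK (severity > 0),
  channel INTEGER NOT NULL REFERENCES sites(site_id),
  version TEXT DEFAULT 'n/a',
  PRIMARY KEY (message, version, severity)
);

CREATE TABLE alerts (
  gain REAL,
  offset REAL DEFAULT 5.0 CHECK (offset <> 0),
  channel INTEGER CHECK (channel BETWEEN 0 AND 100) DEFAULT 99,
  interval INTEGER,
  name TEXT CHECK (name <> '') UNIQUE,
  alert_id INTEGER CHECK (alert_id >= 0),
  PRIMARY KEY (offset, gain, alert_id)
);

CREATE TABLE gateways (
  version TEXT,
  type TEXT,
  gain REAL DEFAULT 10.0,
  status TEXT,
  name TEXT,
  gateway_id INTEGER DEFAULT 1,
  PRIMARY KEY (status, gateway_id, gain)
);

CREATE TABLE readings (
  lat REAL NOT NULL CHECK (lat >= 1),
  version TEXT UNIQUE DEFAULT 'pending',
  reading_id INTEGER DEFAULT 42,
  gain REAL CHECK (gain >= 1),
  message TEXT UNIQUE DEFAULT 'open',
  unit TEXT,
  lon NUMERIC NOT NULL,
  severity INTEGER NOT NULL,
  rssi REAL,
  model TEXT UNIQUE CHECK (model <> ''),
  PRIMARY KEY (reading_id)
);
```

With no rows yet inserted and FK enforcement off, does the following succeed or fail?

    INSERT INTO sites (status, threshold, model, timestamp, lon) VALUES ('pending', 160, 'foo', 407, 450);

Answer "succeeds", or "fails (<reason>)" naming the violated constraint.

fails (NOT NULL on site_id)

site_id is omitted from the column list and has no DEFAULT, so it would receive NULL.
But site_id is declared NOT NULL.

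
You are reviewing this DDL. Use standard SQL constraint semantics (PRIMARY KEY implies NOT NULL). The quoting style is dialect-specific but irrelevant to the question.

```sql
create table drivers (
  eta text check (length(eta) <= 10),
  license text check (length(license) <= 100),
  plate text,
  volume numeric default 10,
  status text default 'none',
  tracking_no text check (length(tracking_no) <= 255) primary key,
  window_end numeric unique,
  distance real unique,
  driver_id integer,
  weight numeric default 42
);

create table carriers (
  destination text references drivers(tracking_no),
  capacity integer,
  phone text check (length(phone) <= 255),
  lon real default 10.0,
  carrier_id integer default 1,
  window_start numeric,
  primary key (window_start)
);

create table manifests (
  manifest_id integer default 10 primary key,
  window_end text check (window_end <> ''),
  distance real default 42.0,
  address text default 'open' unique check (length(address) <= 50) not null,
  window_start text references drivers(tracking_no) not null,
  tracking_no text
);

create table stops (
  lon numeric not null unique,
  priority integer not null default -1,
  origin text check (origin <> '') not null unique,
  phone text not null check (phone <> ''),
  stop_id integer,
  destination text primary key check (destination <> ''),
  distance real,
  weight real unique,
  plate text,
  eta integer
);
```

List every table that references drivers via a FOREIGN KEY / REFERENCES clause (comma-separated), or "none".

- carriers.destination references drivers(tracking_no).
- manifests.window_start references drivers(tracking_no).

carriers, manifests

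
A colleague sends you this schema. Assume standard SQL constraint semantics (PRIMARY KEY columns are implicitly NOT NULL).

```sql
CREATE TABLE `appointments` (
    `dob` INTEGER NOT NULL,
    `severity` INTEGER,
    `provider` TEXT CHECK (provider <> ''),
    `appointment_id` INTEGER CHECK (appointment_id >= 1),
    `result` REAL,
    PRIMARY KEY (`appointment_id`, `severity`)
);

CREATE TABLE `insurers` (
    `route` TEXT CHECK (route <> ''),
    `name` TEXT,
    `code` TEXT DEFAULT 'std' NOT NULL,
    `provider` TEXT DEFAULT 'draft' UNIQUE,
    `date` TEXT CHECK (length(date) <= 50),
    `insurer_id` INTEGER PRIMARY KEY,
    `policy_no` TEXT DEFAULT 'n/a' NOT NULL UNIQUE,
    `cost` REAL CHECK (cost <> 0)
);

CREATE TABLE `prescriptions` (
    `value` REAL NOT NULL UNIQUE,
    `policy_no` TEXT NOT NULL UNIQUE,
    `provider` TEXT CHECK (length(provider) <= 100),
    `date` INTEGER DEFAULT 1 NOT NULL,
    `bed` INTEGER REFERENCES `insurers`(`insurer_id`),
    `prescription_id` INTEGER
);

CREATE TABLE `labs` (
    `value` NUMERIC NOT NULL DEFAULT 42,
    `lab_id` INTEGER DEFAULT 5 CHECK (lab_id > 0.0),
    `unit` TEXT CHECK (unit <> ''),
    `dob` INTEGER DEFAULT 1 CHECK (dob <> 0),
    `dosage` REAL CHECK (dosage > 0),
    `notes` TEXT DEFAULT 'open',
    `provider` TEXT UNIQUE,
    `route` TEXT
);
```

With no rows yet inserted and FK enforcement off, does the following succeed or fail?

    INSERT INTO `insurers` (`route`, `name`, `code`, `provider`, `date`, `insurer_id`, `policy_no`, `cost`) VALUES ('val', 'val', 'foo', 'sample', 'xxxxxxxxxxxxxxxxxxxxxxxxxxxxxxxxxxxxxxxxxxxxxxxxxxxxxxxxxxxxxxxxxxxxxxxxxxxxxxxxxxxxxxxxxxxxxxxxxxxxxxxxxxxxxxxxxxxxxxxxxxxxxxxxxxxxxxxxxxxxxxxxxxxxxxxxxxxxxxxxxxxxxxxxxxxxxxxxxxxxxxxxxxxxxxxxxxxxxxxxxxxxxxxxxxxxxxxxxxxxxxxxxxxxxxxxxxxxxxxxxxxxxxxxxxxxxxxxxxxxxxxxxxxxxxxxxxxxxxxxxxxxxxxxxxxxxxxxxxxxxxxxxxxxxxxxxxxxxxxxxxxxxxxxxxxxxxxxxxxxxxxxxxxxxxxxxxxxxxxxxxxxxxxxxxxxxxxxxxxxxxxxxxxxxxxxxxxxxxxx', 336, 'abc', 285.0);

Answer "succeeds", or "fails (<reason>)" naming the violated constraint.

The value 'xxxxxxxxxxxxxxxxxxxxxxxxxxxxxxxxxxxxxxxxxxxxxxxxxxxxxxxxxxxxxxxxxxxxxxxxxxxxxxxxxxxxxxxxxxxxxxxxxxxxxxxxxxxxxxxxxxxxxxxxxxxxxxxxxxxxxxxxxxxxxxxxxxxxxxxxxxxxxxxxxxxxxxxxxxxxxxxxxxxxxxxxxxxxxxxxxxxxxxxxxxxxxxxxxxxxxxxxxxxxxxxxxxxxxxxxxxxxxxxxxxxxxxxxxxxxxxxxxxxxxxxxxxxxxxxxxxxxxxxxxxxxxxxxxxxxxxxxxxxxxxxxxxxxxxxxxxxxxxxxxxxxxxxxxxxxxxxxxxxxxxxxxxxxxxxxxxxxxxxxxxxxxxxxxxxxxxxxxxxxxxxxxxxxxxxxxxxxxxxx' for date violates CHECK (length(date) <= 50).

fails (CHECK on date)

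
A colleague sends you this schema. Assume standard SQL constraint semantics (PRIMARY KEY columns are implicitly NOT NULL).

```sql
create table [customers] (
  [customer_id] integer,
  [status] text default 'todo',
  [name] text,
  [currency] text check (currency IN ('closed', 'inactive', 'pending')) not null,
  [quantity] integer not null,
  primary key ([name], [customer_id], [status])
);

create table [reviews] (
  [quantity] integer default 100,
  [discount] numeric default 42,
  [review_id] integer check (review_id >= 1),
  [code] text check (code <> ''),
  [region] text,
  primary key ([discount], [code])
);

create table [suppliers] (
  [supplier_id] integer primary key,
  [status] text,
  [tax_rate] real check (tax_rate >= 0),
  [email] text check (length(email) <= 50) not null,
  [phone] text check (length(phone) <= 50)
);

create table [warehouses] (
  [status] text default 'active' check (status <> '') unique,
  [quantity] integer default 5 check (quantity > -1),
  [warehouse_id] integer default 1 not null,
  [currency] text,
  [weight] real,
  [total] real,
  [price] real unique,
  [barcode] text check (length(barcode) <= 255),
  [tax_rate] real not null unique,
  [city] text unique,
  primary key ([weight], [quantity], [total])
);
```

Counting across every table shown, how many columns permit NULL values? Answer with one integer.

11

customers: 0 nullable (none — PK (name, customer_id, status) and explicit NOT NULL columns excluded).
reviews: 3 nullable (quantity, review_id, region — PK (discount, code) and explicit NOT NULL columns excluded).
suppliers: 3 nullable (status, tax_rate, phone — PK (supplier_id) and explicit NOT NULL columns excluded).
warehouses: 5 nullable (status, currency, price, barcode, city — PK (weight, quantity, total) and explicit NOT NULL columns excluded).
Total: 0 + 3 + 3 + 5 = 11.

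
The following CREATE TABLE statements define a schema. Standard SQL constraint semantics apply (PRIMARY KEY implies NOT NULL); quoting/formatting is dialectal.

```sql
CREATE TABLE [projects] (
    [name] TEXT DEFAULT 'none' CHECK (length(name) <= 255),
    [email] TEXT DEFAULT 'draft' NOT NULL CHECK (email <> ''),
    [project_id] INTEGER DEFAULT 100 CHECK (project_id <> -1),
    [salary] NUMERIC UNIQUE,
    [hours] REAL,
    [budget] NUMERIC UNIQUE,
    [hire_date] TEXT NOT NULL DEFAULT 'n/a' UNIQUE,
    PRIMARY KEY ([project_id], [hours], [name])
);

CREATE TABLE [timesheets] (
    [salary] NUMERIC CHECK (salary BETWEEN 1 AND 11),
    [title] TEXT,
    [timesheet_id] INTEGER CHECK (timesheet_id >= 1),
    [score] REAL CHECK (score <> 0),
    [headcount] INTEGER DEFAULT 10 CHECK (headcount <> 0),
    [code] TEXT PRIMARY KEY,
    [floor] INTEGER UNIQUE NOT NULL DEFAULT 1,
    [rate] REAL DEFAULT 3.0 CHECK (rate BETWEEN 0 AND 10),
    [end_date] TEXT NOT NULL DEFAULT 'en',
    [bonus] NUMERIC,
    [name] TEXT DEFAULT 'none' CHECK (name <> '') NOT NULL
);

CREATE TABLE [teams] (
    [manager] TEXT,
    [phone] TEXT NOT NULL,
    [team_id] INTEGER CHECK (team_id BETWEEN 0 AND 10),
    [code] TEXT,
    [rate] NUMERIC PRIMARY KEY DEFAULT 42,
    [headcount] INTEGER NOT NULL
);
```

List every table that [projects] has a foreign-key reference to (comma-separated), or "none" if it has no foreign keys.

No column in projects has a REFERENCES clause.

none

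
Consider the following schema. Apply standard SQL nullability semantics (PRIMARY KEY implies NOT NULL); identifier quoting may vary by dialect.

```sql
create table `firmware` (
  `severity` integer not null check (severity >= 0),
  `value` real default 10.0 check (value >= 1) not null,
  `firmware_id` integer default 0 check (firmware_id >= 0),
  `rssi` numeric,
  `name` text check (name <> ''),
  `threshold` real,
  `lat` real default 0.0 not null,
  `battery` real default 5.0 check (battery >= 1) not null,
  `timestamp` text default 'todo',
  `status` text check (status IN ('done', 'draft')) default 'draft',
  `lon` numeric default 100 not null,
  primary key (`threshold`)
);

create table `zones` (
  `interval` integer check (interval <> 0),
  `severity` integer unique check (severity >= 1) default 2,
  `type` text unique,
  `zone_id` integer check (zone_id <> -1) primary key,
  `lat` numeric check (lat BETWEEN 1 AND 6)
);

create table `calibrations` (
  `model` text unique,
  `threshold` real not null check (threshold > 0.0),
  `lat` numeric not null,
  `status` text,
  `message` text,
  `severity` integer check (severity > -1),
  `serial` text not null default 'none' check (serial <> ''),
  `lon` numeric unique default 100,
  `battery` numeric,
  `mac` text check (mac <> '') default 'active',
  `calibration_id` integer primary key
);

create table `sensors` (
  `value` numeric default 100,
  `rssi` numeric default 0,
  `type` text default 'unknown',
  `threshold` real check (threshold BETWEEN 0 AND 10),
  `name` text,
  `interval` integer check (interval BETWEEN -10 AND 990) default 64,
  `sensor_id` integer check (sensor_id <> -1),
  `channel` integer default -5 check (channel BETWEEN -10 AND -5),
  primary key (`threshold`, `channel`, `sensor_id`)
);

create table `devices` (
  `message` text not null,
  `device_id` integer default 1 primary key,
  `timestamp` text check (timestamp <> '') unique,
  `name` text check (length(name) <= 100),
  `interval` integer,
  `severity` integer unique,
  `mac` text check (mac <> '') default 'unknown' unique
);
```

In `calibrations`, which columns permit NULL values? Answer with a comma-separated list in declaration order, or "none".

- model: UNIQUE does not imply NOT NULL → nullable.
- threshold: declared NOT NULL → not nullable.
- lat: declared NOT NULL → not nullable.
- status: no NOT NULL constraint applies → nullable.
- message: no NOT NULL constraint applies → nullable.
- severity: CHECK does not forbid NULL (a CHECK constraint passes when its expression is NULL) → nullable.
- serial: declared NOT NULL → not nullable.
- lon: UNIQUE does not imply NOT NULL → nullable.
- battery: no NOT NULL constraint applies → nullable.
- mac: CHECK does not forbid NULL (a CHECK constraint passes when its expression is NULL) → nullable.
- calibration_id: part of the PRIMARY KEY, which implies NOT NULL → not nullable.

model, status, message, severity, lon, battery, mac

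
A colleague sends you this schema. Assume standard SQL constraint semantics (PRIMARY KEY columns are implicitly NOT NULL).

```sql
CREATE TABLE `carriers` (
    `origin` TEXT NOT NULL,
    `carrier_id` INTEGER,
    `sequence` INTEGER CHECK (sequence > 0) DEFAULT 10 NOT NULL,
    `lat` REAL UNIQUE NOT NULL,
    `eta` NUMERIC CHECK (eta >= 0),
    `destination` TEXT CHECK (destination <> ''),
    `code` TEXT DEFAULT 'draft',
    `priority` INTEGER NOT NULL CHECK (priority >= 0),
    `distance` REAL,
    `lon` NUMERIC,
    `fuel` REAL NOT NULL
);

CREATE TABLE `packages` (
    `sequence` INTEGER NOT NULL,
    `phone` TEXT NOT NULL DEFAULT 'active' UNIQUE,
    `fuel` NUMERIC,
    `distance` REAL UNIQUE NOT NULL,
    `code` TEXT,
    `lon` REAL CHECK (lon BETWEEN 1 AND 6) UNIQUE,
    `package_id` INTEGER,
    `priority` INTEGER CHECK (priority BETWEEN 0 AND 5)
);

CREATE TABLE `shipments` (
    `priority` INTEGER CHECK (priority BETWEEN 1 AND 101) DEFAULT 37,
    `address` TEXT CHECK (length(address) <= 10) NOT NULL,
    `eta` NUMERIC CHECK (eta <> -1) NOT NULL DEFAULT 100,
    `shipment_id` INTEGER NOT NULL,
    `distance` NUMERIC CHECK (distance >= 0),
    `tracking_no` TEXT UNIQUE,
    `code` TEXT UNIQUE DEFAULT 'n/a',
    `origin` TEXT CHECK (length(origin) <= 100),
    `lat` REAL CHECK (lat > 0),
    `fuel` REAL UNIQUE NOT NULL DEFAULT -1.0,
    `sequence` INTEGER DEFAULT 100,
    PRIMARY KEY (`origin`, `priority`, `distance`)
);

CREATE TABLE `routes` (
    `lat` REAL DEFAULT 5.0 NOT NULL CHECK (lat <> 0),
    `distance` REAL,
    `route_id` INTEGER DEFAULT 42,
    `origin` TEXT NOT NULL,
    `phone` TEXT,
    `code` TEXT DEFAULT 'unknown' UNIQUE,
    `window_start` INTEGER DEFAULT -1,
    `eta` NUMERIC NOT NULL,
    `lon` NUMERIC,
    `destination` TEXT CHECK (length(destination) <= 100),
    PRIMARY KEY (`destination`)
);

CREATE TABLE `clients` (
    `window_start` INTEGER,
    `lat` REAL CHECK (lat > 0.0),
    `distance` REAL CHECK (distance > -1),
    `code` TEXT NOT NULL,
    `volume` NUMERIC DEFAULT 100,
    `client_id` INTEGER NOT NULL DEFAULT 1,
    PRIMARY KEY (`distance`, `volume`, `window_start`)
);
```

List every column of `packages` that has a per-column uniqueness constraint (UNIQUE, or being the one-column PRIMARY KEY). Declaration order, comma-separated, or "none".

- sequence: no UNIQUE or single-column PK constraint.
- phone: declared UNIQUE → unique.
- fuel: no UNIQUE or single-column PK constraint.
- distance: declared UNIQUE → unique.
- code: no UNIQUE or single-column PK constraint.
- lon: declared UNIQUE → unique.
- package_id: no UNIQUE or single-column PK constraint.
- priority: no UNIQUE or single-column PK constraint.

phone, distance, lon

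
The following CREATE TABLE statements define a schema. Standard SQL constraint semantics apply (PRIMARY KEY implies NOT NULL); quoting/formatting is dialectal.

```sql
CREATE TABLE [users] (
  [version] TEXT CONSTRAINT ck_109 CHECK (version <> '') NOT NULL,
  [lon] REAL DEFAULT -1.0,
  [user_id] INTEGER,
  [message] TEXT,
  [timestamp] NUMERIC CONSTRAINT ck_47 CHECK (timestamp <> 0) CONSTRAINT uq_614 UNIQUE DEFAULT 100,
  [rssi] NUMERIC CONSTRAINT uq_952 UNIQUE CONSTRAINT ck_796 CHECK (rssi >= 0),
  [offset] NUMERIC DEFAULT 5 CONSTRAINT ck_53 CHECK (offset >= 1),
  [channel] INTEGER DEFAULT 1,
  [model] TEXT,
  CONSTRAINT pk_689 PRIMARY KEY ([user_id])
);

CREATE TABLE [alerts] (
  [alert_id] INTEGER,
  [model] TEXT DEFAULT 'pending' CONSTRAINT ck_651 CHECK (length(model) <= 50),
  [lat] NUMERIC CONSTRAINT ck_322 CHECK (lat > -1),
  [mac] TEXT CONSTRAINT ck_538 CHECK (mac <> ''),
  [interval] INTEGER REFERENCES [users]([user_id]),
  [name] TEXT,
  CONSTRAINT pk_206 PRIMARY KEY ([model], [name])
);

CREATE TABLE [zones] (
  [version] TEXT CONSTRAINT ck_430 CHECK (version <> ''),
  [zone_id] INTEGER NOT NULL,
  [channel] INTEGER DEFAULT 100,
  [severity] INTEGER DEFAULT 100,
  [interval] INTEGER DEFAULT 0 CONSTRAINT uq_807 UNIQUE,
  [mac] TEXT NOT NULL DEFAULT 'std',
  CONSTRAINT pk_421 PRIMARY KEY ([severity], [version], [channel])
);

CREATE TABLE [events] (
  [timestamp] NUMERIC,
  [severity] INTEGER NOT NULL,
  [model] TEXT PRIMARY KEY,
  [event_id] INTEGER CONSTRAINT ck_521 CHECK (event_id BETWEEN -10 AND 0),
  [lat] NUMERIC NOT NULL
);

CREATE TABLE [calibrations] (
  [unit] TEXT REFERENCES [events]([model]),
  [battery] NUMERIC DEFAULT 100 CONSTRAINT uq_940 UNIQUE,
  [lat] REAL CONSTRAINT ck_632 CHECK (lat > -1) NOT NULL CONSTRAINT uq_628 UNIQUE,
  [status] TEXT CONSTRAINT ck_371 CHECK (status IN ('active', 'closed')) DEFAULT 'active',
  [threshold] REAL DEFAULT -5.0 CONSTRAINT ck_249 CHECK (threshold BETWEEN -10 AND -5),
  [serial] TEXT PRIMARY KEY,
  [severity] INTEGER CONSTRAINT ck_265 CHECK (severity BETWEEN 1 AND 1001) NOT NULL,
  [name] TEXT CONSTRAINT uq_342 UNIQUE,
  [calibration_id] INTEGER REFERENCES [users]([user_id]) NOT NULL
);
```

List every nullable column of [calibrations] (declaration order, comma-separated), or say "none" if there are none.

unit, battery, status, threshold, name

- unit: a foreign key column may be NULL unless separately constrained → nullable.
- battery: UNIQUE does not imply NOT NULL → nullable.
- lat: declared NOT NULL → not nullable.
- status: CHECK does not forbid NULL (a CHECK constraint passes when its expression is NULL) → nullable.
- threshold: CHECK does not forbid NULL (a CHECK constraint passes when its expression is NULL) → nullable.
- serial: part of the PRIMARY KEY, which implies NOT NULL → not nullable.
- severity: declared NOT NULL → not nullable.
- name: UNIQUE does not imply NOT NULL → nullable.
- calibration_id: declared NOT NULL → not nullable.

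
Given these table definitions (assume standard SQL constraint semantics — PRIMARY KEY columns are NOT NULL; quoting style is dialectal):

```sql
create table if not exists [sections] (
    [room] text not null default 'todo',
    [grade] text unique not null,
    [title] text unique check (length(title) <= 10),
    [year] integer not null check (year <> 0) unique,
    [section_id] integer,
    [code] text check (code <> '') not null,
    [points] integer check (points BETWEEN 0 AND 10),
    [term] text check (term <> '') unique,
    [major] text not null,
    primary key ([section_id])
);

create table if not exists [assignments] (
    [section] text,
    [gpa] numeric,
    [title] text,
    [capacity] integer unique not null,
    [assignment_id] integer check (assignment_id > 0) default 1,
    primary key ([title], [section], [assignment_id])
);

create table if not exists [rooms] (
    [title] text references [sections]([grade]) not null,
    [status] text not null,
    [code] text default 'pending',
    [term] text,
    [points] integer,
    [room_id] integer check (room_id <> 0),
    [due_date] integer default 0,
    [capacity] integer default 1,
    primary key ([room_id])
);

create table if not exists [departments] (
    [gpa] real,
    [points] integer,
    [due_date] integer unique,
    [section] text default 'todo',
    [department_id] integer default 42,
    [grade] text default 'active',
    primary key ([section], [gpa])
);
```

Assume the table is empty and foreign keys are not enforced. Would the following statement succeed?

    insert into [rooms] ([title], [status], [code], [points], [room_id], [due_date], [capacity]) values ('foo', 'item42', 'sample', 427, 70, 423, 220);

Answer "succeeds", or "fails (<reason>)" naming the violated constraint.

succeeds

NOT NULL columns: room_id is supplied; status is supplied; title is supplied.
CHECK constraints: 70 satisfies (room_id <> 0).
No constraint is violated.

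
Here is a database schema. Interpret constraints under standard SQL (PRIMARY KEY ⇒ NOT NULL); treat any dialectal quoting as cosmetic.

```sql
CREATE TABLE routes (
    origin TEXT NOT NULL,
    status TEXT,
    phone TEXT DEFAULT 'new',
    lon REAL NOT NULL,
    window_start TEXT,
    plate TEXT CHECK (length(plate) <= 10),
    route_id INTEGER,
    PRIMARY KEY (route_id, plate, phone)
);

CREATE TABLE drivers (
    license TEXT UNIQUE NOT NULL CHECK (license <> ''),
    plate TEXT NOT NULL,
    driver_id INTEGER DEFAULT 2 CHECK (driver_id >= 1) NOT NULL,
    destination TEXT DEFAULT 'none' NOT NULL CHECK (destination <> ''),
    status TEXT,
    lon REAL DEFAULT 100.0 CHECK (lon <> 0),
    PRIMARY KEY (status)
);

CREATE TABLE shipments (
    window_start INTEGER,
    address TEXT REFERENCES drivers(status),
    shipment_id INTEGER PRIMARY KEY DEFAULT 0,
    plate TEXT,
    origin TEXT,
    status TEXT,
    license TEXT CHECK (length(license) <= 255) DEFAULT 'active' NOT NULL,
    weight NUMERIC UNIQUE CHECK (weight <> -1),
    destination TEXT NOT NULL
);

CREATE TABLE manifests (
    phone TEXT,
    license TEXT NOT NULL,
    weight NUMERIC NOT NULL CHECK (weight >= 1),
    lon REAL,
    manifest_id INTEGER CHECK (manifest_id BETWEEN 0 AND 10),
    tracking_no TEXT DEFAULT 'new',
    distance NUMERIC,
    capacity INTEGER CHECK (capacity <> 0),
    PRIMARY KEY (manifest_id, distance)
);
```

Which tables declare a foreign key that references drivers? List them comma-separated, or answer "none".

- shipments.address references drivers(status).

shipments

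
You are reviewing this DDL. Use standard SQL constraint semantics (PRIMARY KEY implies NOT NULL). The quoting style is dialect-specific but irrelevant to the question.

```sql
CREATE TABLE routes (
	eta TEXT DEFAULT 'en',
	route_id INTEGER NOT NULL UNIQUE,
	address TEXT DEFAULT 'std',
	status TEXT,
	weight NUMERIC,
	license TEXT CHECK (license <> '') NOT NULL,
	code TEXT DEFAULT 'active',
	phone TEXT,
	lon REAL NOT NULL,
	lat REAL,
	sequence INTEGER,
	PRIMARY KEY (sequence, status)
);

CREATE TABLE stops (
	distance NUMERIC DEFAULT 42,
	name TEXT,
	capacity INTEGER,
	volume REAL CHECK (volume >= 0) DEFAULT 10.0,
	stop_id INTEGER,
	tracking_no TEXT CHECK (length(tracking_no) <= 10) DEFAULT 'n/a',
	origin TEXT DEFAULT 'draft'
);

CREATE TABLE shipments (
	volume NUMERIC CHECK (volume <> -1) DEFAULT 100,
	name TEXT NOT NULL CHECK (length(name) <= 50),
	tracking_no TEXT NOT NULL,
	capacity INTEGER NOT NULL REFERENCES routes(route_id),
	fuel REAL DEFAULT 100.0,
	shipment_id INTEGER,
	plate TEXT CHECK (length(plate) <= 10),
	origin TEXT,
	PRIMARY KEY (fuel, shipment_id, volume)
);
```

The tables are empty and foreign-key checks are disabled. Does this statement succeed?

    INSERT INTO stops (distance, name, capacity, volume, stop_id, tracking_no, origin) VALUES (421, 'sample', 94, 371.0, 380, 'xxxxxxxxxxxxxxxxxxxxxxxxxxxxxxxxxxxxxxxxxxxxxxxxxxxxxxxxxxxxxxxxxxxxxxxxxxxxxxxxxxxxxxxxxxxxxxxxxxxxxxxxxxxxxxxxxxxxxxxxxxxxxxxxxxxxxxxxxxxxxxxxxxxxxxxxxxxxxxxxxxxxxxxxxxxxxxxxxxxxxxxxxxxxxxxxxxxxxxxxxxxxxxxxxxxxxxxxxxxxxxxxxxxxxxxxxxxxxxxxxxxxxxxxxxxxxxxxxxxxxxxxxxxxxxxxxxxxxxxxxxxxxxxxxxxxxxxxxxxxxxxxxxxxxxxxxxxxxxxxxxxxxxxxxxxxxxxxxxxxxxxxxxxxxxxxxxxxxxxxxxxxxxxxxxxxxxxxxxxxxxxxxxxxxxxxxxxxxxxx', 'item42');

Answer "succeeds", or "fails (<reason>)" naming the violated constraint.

The value 'xxxxxxxxxxxxxxxxxxxxxxxxxxxxxxxxxxxxxxxxxxxxxxxxxxxxxxxxxxxxxxxxxxxxxxxxxxxxxxxxxxxxxxxxxxxxxxxxxxxxxxxxxxxxxxxxxxxxxxxxxxxxxxxxxxxxxxxxxxxxxxxxxxxxxxxxxxxxxxxxxxxxxxxxxxxxxxxxxxxxxxxxxxxxxxxxxxxxxxxxxxxxxxxxxxxxxxxxxxxxxxxxxxxxxxxxxxxxxxxxxxxxxxxxxxxxxxxxxxxxxxxxxxxxxxxxxxxxxxxxxxxxxxxxxxxxxxxxxxxxxxxxxxxxxxxxxxxxxxxxxxxxxxxxxxxxxxxxxxxxxxxxxxxxxxxxxxxxxxxxxxxxxxxxxxxxxxxxxxxxxxxxxxxxxxxxxxxxxxxx' for tracking_no violates CHECK (length(tracking_no) <= 10).

fails (CHECK on tracking_no)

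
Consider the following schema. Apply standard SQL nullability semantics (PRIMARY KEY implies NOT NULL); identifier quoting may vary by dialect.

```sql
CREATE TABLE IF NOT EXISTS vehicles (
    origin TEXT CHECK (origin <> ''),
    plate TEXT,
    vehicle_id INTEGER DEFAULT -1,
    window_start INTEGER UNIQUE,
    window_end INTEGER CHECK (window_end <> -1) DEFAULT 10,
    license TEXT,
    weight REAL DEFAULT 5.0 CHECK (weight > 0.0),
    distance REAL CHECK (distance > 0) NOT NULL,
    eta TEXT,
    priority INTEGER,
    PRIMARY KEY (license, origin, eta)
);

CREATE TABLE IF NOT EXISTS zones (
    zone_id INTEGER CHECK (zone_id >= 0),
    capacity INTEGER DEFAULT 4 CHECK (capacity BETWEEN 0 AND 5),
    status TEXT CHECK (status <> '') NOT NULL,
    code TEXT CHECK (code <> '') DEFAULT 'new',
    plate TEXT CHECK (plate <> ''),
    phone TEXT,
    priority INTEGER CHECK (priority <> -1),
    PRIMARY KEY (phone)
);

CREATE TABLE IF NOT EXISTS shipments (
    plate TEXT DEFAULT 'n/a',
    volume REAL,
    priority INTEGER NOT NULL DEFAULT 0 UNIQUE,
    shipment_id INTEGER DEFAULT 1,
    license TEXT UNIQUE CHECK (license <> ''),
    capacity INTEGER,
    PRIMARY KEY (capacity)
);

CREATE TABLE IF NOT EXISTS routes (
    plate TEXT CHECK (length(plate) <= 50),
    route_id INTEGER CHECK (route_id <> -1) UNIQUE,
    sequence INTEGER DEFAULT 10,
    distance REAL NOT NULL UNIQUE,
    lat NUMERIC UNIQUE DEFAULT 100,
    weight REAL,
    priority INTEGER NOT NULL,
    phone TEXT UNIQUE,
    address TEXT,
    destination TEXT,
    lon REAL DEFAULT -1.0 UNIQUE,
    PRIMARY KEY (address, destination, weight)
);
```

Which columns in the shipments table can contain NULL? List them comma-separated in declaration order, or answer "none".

- plate: DEFAULT only fills an omitted column; an explicit NULL is still allowed → nullable.
- volume: no NOT NULL constraint applies → nullable.
- priority: declared NOT NULL → not nullable.
- shipment_id: DEFAULT only fills an omitted column; an explicit NULL is still allowed → nullable.
- license: CHECK does not forbid NULL (a CHECK constraint passes when its expression is NULL) → nullable.
- capacity: part of the PRIMARY KEY, which implies NOT NULL → not nullable.

plate, volume, shipment_id, license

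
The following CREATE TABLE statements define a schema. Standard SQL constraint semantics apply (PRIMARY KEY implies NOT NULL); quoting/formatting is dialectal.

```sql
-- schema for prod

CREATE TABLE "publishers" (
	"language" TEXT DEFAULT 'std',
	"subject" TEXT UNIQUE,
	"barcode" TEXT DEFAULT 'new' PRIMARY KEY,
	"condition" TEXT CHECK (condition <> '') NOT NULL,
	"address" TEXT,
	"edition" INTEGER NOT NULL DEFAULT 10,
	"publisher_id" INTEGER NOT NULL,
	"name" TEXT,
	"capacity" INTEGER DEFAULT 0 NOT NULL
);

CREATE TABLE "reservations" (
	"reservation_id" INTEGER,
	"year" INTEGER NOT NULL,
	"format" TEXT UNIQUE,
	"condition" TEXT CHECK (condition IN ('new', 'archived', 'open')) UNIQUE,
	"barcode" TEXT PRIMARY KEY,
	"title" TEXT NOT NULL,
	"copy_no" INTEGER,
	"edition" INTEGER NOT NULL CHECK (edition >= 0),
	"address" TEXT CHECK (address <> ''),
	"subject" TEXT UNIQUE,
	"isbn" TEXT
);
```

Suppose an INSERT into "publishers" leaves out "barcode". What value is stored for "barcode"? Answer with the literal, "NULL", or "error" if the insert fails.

barcode has an explicit DEFAULT 'new'.
When the column is omitted from an INSERT, that default is used.

'new'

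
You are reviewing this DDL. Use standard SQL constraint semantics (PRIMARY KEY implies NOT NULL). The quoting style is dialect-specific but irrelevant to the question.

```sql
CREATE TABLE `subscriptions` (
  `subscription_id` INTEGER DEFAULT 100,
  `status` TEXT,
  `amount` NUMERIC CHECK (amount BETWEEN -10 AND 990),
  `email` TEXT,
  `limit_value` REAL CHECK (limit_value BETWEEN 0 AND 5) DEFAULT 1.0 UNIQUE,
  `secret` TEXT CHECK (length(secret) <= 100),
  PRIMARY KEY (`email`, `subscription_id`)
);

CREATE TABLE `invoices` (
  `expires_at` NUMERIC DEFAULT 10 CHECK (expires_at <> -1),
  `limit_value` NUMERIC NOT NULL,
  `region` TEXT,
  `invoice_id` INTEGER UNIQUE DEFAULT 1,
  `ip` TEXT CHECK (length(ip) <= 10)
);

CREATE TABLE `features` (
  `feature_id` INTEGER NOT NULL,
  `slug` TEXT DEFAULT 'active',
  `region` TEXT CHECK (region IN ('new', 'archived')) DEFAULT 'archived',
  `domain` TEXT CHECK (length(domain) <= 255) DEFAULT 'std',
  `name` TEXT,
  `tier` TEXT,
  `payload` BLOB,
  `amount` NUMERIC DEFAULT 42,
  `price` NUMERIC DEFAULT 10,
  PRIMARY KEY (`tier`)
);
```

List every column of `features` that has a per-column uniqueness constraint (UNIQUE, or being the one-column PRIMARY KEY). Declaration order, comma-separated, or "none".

tier

- feature_id: no UNIQUE or single-column PK constraint.
- slug: no UNIQUE or single-column PK constraint.
- region: no UNIQUE or single-column PK constraint.
- domain: no UNIQUE or single-column PK constraint.
- name: no UNIQUE or single-column PK constraint.
- tier: single-column PRIMARY KEY → unique.
- payload: no UNIQUE or single-column PK constraint.
- amount: no UNIQUE or single-column PK constraint.
- price: no UNIQUE or single-column PK constraint.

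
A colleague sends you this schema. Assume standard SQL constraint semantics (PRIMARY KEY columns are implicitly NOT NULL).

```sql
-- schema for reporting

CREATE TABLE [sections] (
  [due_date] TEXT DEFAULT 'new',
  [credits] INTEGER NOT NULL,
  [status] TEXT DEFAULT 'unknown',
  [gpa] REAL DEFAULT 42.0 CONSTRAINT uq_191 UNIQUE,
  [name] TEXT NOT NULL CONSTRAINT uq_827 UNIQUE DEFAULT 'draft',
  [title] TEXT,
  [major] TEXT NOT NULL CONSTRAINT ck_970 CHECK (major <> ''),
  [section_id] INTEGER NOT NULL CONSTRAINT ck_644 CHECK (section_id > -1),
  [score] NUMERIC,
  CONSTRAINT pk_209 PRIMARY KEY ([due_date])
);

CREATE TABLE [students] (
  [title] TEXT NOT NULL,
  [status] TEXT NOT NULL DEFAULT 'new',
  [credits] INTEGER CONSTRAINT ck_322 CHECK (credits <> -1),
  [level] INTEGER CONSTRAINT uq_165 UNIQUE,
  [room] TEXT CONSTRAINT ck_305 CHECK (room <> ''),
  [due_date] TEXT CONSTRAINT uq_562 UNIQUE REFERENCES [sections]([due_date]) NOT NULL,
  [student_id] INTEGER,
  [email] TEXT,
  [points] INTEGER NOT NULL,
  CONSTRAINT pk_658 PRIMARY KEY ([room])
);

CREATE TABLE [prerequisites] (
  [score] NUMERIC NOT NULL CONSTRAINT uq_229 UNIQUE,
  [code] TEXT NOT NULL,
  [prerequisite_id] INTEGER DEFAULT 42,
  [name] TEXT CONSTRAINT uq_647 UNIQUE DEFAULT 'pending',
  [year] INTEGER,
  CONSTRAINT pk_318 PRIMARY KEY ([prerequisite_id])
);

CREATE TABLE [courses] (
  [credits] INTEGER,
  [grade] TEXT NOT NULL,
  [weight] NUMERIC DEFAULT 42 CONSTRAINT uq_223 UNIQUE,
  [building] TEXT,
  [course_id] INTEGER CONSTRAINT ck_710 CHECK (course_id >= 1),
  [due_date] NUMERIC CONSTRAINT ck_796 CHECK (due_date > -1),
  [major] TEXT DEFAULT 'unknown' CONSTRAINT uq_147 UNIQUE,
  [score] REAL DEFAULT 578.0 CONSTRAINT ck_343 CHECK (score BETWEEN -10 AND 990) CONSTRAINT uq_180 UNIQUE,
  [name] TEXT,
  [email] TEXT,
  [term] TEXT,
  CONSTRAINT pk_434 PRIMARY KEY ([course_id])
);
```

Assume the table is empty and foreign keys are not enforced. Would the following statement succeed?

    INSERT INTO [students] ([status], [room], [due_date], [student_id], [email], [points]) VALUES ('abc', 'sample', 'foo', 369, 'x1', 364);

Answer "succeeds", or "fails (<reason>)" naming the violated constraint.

title is omitted from the column list and has no DEFAULT, so it would receive NULL.
But title is declared NOT NULL.

fails (NOT NULL on title)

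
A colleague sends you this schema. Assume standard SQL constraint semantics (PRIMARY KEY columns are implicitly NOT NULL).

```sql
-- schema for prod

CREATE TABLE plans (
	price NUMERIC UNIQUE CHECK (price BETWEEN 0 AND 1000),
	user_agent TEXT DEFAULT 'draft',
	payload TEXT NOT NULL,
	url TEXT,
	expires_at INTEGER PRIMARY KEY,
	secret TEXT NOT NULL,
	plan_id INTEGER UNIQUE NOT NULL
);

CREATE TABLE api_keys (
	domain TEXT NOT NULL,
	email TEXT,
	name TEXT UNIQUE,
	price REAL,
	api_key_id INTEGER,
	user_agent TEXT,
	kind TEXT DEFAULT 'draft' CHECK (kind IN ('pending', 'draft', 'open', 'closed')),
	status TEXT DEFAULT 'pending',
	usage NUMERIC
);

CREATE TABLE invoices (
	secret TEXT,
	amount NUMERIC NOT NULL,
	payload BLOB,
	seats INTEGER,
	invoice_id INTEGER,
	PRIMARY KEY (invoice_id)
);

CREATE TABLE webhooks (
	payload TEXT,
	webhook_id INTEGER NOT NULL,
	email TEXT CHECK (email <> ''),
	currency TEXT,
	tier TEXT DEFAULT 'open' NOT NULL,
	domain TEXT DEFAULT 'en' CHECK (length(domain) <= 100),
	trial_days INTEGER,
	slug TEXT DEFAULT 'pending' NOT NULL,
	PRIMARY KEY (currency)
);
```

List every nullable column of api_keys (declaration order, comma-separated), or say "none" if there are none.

- domain: declared NOT NULL → not nullable.
- email: no NOT NULL constraint applies → nullable.
- name: UNIQUE does not imply NOT NULL → nullable.
- price: no NOT NULL constraint applies → nullable.
- api_key_id: no NOT NULL constraint applies → nullable.
- user_agent: no NOT NULL constraint applies → nullable.
- kind: CHECK does not forbid NULL (a CHECK constraint passes when its expression is NULL) → nullable.
- status: DEFAULT only fills an omitted column; an explicit NULL is still allowed → nullable.
- usage: no NOT NULL constraint applies → nullable.

email, name, price, api_key_id, user_agent, kind, status, usage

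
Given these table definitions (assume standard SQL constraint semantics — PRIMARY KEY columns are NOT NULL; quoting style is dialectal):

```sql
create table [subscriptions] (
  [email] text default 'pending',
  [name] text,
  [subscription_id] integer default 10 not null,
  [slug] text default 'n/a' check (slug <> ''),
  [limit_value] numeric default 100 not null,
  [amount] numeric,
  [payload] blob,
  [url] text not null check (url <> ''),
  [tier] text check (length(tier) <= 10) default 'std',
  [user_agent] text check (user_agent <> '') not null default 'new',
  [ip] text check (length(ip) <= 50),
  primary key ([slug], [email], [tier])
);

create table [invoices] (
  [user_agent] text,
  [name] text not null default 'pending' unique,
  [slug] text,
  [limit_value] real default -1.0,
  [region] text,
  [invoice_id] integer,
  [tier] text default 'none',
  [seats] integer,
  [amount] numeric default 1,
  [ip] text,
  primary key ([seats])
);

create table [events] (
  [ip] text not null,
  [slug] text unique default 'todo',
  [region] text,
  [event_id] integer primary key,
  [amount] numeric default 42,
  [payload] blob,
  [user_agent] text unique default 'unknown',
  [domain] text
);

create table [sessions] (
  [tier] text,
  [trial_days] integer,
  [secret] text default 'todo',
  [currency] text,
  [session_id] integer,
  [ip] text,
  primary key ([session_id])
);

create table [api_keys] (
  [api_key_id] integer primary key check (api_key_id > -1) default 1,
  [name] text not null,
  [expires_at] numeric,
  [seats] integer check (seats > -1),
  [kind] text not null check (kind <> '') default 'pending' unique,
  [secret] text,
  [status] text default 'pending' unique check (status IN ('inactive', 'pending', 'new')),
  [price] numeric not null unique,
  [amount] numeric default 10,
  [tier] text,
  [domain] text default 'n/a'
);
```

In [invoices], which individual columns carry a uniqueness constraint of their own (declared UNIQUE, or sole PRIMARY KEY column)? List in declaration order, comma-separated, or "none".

- user_agent: no UNIQUE or single-column PK constraint.
- name: declared UNIQUE → unique.
- slug: no UNIQUE or single-column PK constraint.
- limit_value: no UNIQUE or single-column PK constraint.
- region: no UNIQUE or single-column PK constraint.
- invoice_id: no UNIQUE or single-column PK constraint.
- tier: no UNIQUE or single-column PK constraint.
- seats: single-column PRIMARY KEY → unique.
- amount: no UNIQUE or single-column PK constraint.
- ip: no UNIQUE or single-column PK constraint.

name, seats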